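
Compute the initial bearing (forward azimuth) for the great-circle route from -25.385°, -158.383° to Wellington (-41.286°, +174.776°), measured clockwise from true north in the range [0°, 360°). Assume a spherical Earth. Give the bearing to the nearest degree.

228°

Δλ = 174.776 − -158.383 = 333.159°; wrapped into (−180°, 180°]: -26.841°.
θ = atan2( sin Δλ · cos φ₂ , cos φ₁ · sin φ₂ − sin φ₁ · cos φ₂ · cos Δλ )
  = atan2(-0.33928, -0.30868) = -132.296° → normalised to [0°, 360°): 227.704°.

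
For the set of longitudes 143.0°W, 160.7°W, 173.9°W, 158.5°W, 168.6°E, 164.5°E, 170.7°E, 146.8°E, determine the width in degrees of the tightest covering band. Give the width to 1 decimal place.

Sort the longitudes: -173.9°, -160.7°, -158.5°, -143.0°, +146.8°, +164.5°, +168.6°, +170.7°.
Eastward gaps between consecutive values (wrapping around): 13.2°, 2.2°, 15.5°, 289.8°, 17.7°, 4.1°, 2.1°, 15.4°.
Largest gap = 289.8° ⇒ minimal covering band is its complement: 360° − 289.8° = 70.2°.
Band runs from +146.8° eastward to -143.0°, crossing the antimeridian.

70.2°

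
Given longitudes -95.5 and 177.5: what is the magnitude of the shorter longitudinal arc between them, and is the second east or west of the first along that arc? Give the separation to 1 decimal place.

Raw difference: 177.5 − -95.5 = 273.0°.
Normalise into (−180°, 180°]: 273.0° − 360° = -87.0°.
Negative ⇒ the second point lies to the west; separation 87.0°.

87.0° west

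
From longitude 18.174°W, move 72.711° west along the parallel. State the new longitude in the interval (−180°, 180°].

Start at -18.174°; shift −72.711° → -90.885°.
-90.885° already lies in (−180°, 180°].

90.885°W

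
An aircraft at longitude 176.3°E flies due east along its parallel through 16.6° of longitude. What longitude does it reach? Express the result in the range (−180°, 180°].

Start at +176.3°; shift +16.6° → +192.9°.
+192.9° lies outside (−180°, 180°]; subtract 360° → -167.1°.

167.1°W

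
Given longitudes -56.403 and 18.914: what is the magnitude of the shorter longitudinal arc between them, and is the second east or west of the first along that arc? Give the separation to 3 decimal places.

Raw difference: 18.914 − -56.403 = 75.317°.
Normalise into (−180°, 180°]: 75.317° stays 75.317°.
Positive ⇒ the second point lies to the east; separation 75.317°.

75.317° east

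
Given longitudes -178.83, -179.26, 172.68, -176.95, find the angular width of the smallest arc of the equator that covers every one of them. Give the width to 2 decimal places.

Sort the longitudes: -179.26°, -178.83°, -176.95°, +172.68°.
Eastward gaps between consecutive values (wrapping around): 0.43°, 1.88°, 349.63°, 8.06°.
Largest gap = 349.63° ⇒ minimal covering band is its complement: 360° − 349.63° = 10.37°.
Band runs from +172.68° eastward to -176.95°, crossing the antimeridian.

10.37°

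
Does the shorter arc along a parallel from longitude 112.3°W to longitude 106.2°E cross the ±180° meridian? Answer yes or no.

Naïve |106.2 − -112.3| = 218.5° > 180°, so the shorter arc goes the other way round — across 180°.
Signed shortest Δλ = ((106.2 − -112.3 + 180) mod 360) − 180 = -141.5°.
Going west by 141.5° from -112.3° passes through 180° before reaching +106.2°.

Yes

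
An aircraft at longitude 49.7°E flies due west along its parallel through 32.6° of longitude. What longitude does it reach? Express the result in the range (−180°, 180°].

17.1°E

Start at +49.7°; shift −32.6° → +17.1°.
+17.1° already lies in (−180°, 180°].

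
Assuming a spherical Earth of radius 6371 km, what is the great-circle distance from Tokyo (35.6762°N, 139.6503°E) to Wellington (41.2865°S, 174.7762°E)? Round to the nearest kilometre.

9277 km

Δλ = 174.7762 − 139.6503 = 35.1259°.
Δφ = -41.2865 − 35.6762 = -76.9627°.
a = sin²(Δφ/2) + cos φ₁ · cos φ₂ · sin²(Δλ/2) = 0.442787.
c = 2·atan2(√a, √(1−a)) = 1.45612 rad → d = 6371·c ≈ 9276.94 km.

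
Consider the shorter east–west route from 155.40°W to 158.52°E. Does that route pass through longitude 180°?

Naïve |158.52 − -155.40| = 313.92° > 180°, so the shorter arc goes the other way round — across 180°.
Signed shortest Δλ = ((158.52 − -155.40 + 180) mod 360) − 180 = -46.08°.
Going west by 46.08° from -155.40° passes through 180° before reaching +158.52°.

Yes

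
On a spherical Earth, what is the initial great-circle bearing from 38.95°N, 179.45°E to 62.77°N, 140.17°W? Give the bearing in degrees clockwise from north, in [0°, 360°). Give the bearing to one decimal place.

Δλ = -140.17 − 179.45 = -319.62°; wrapped into (−180°, 180°]: 40.38°.
θ = atan2( sin Δλ · cos φ₂ , cos φ₁ · sin φ₂ − sin φ₁ · cos φ₂ · cos Δλ )
  = atan2(0.29643, 0.47239) = 32.109° → normalised to [0°, 360°): 32.109°.

32.1°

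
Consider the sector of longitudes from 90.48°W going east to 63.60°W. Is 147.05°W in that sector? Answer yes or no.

No

Band width going east from -90.48° to -63.60°: ((-63.60 − -90.48) mod 360) = 26.88°.
Offset of -147.05° east of the west edge: ((-147.05 − -90.48) mod 360) = 303.43°.
303.43° > 26.88° ⇒ outside.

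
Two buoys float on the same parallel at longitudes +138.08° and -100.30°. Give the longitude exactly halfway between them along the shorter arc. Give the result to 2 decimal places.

Signed shortest Δλ from +138.08° to -100.30° is +121.62°.
Midpoint longitude = +138.08° + (+121.62°)/2 = +138.08° + 60.81° = +198.89°.
Normalise into (−180°, 180°]: -161.11°.
(The naïve average (+138.08 + -100.30)/2 = 18.89° is on the wrong side of the globe.)

-161.11°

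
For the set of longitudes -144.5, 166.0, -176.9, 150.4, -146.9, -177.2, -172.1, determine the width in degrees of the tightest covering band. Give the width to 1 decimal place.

Sort the longitudes: -177.2°, -176.9°, -172.1°, -146.9°, -144.5°, +150.4°, +166.0°.
Eastward gaps between consecutive values (wrapping around): 0.3°, 4.8°, 25.2°, 2.4°, 294.9°, 15.6°, 16.8°.
Largest gap = 294.9° ⇒ minimal covering band is its complement: 360° − 294.9° = 65.1°.
Band runs from +150.4° eastward to -144.5°, crossing the antimeridian.

65.1°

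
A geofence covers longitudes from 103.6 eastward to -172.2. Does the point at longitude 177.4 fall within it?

Yes

Band width going east from +103.6° to -172.2°: ((-172.2 − 103.6) mod 360) = 84.2°.
Offset of +177.4° east of the west edge: ((177.4 − 103.6) mod 360) = 73.8°.
73.8° ≤ 84.2° ⇒ inside.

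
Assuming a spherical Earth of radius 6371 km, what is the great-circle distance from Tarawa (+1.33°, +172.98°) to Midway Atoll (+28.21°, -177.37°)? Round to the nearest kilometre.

3160 km

Δλ = -177.37 − 172.98 = -350.35°; wrapped into (−180°, 180°]: 9.65°.
Δφ = 28.21 − 1.33 = 26.88°.
a = sin²(Δφ/2) + cos φ₁ · cos φ₂ · sin²(Δλ/2) = 0.060255.
c = 2·atan2(√a, √(1−a)) = 0.49601 rad → d = 6371·c ≈ 3160.06 km.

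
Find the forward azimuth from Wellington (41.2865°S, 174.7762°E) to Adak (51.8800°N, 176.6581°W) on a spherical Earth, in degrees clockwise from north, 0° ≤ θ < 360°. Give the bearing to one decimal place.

Δλ = -176.6581 − 174.7762 = -351.4343°; wrapped into (−180°, 180°]: 8.5657°.
θ = atan2( sin Δλ · cos φ₂ , cos φ₁ · sin φ₂ − sin φ₁ · cos φ₂ · cos Δλ )
  = atan2(0.09194, 0.99393) = 5.285° → normalised to [0°, 360°): 5.285°.

5.3°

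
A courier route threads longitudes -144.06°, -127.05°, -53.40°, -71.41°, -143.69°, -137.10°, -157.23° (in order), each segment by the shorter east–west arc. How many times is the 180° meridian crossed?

0

Leg 1: -144.06° → -127.05°, shortest Δλ = 17.01° (east) — does not cross 180°.
Leg 2: -127.05° → -53.40°, shortest Δλ = 73.65° (east) — does not cross 180°.
Leg 3: -53.40° → -71.41°, shortest Δλ = -18.01° (west) — does not cross 180°.
Leg 4: -71.41° → -143.69°, shortest Δλ = -72.28° (west) — does not cross 180°.
Leg 5: -143.69° → -137.10°, shortest Δλ = 6.59° (east) — does not cross 180°.
Leg 6: -137.10° → -157.23°, shortest Δλ = -20.13° (west) — does not cross 180°.
Total crossings: 0.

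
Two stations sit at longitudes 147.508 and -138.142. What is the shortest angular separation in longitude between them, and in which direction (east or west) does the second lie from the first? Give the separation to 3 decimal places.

74.350° east

Raw difference: -138.142 − 147.508 = -285.65°.
Normalise into (−180°, 180°]: -285.65° + 360° = 74.35°.
Positive ⇒ the second point lies to the east; separation 74.350°.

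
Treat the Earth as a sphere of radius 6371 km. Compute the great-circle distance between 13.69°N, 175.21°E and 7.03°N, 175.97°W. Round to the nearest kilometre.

Δλ = -175.97 − 175.21 = -351.18°; wrapped into (−180°, 180°]: 8.82°.
Δφ = 7.03 − 13.69 = -6.66°.
a = sin²(Δφ/2) + cos φ₁ · cos φ₂ · sin²(Δλ/2) = 0.009075.
c = 2·atan2(√a, √(1−a)) = 0.19082 rad → d = 6371·c ≈ 1215.71 km.

1216 km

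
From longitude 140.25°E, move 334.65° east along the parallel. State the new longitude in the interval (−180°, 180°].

114.90°E

Start at +140.25°; shift +334.65° → +474.90°.
+474.90° lies outside (−180°, 180°]; subtract 360° → +114.90°.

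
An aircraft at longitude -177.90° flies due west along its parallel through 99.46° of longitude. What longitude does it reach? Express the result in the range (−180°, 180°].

Start at -177.90°; shift −99.46° → -277.36°.
-277.36° lies outside (−180°, 180°]; add 360° → +82.64°.

+82.64°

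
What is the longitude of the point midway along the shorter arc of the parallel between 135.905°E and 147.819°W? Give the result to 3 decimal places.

174.043°E

Signed shortest Δλ from +135.905° to -147.819° is +76.276°.
Midpoint longitude = +135.905° + (+76.276°)/2 = +135.905° + 38.138° = +174.043°.
(The naïve average (+135.905 + -147.819)/2 = -5.957° is on the wrong side of the globe.)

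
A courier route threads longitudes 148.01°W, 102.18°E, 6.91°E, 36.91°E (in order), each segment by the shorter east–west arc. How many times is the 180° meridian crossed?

Leg 1: -148.01° → +102.18°, shortest Δλ = -109.81° (west) — crosses 180°.
Leg 2: +102.18° → +6.91°, shortest Δλ = -95.27° (west) — does not cross 180°.
Leg 3: +6.91° → +36.91°, shortest Δλ = 30.0° (east) — does not cross 180°.
Total crossings: 1.

1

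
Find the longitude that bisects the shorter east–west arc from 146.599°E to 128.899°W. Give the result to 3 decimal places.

Signed shortest Δλ from +146.599° to -128.899° is +84.502°.
Midpoint longitude = +146.599° + (+84.502°)/2 = +146.599° + 42.251° = +188.850°.
Normalise into (−180°, 180°]: -171.150°.
(The naïve average (+146.599 + -128.899)/2 = 8.85° is on the wrong side of the globe.)

171.150°W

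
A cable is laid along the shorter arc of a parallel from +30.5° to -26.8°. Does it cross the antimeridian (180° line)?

No

Signed shortest Δλ = ((-26.8 − 30.5 + 180) mod 360) − 180 = -57.3°.
Going west by 57.3° from +30.5° reaches -26.8° without touching 180°.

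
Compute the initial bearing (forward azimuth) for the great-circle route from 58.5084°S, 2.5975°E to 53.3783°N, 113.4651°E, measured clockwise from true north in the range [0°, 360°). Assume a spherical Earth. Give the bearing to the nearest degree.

67°

Δλ = 113.4651 − 2.5975 = 110.8676°.
θ = atan2( sin Δλ · cos φ₂ , cos φ₁ · sin φ₂ − sin φ₁ · cos φ₂ · cos Δλ )
  = atan2(0.55740, 0.23806) = 66.873° → normalised to [0°, 360°): 66.873°.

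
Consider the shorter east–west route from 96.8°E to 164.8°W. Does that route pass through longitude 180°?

Naïve |-164.8 − 96.8| = 261.6° > 180°, so the shorter arc goes the other way round — across 180°.
Signed shortest Δλ = ((-164.8 − 96.8 + 180) mod 360) − 180 = 98.4°.
Going east by 98.4° from +96.8° passes through 180° before reaching -164.8°.

Yes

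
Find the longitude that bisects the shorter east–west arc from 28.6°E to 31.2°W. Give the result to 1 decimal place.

Signed shortest Δλ from +28.6° to -31.2° is -59.8°.
Midpoint longitude = +28.6° + (-59.8°)/2 = +28.6° − 29.9° = -1.3°.

1.3°W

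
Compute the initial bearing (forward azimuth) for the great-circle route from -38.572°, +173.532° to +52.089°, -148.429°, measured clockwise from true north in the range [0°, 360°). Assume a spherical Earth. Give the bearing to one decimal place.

22.4°

Δλ = -148.429 − 173.532 = -321.961°; wrapped into (−180°, 180°]: 38.039°.
θ = atan2( sin Δλ · cos φ₂ , cos φ₁ · sin φ₂ − sin φ₁ · cos φ₂ · cos Δλ )
  = atan2(0.37861, 0.91856) = 22.401° → normalised to [0°, 360°): 22.401°.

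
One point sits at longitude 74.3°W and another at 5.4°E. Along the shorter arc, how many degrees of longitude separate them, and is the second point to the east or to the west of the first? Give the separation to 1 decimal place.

79.7° east

Raw difference: 5.4 − -74.3 = 79.7°.
Normalise into (−180°, 180°]: 79.7° stays 79.7°.
Positive ⇒ the second point lies to the east; separation 79.7°.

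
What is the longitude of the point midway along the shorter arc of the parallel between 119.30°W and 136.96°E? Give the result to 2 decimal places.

Signed shortest Δλ from -119.30° to +136.96° is -103.74°.
Midpoint longitude = -119.30° + (-103.74°)/2 = -119.30° − 51.87° = -171.17°.
(The naïve average (-119.30 + +136.96)/2 = 8.83° is on the wrong side of the globe.)

171.17°W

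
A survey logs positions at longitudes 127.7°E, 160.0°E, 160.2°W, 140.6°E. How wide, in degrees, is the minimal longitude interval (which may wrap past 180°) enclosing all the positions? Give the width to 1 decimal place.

Sort the longitudes: -160.2°, +127.7°, +140.6°, +160.0°.
Eastward gaps between consecutive values (wrapping around): 287.9°, 12.9°, 19.4°, 39.8°.
Largest gap = 287.9° ⇒ minimal covering band is its complement: 360° − 287.9° = 72.1°.
Band runs from +127.7° eastward to -160.2°, crossing the antimeridian.

72.1°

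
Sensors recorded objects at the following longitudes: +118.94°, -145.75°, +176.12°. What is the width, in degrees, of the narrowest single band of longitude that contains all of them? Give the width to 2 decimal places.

95.31°

Sort the longitudes: -145.75°, +118.94°, +176.12°.
Eastward gaps between consecutive values (wrapping around): 264.69°, 57.18°, 38.13°.
Largest gap = 264.69° ⇒ minimal covering band is its complement: 360° − 264.69° = 95.31°.
Band runs from +118.94° eastward to -145.75°, crossing the antimeridian.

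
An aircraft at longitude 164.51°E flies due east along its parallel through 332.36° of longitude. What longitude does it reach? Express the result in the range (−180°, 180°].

Start at +164.51°; shift +332.36° → +496.87°.
+496.87° lies outside (−180°, 180°]; subtract 360° → +136.87°.

136.87°E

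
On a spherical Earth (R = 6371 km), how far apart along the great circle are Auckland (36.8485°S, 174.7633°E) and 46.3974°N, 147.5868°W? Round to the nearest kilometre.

9990 km

Δλ = -147.5868 − 174.7633 = -322.3501°; wrapped into (−180°, 180°]: 37.6499°.
Δφ = 46.3974 − -36.8485 = 83.2459°.
a = sin²(Δφ/2) + cos φ₁ · cos φ₂ · sin²(Δλ/2) = 0.498658.
c = 2·atan2(√a, √(1−a)) = 1.56811 rad → d = 6371·c ≈ 9990.44 km.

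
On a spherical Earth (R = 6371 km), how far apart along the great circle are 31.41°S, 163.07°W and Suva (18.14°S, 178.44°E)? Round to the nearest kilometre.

2373 km

Δλ = 178.44 − -163.07 = 341.51°; wrapped into (−180°, 180°]: -18.49°.
Δφ = -18.14 − -31.41 = 13.27°.
a = sin²(Δφ/2) + cos φ₁ · cos φ₂ · sin²(Δλ/2) = 0.034284.
c = 2·atan2(√a, √(1−a)) = 0.37247 rad → d = 6371·c ≈ 2372.99 km.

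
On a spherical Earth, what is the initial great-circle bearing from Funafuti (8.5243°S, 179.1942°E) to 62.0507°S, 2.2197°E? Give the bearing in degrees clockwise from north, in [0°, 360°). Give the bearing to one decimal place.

181.5°

Δλ = 2.2197 − 179.1942 = -176.9745°.
θ = atan2( sin Δλ · cos φ₂ , cos φ₁ · sin φ₂ − sin φ₁ · cos φ₂ · cos Δλ )
  = atan2(-0.02474, -0.94298) = -178.497° → normalised to [0°, 360°): 181.503°.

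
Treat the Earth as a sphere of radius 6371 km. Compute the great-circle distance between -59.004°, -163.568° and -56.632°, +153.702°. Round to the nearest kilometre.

2501 km

Δλ = 153.702 − -163.568 = 317.270°; wrapped into (−180°, 180°]: -42.730°.
Δφ = -56.632 − -59.004 = 2.372°.
a = sin²(Δφ/2) + cos φ₁ · cos φ₂ · sin²(Δλ/2) = 0.038021.
c = 2·atan2(√a, √(1−a)) = 0.39249 rad → d = 6371·c ≈ 2500.57 km.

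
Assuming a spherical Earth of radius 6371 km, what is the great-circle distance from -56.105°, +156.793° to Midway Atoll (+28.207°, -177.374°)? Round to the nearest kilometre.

9689 km

Δλ = -177.374 − 156.793 = -334.167°; wrapped into (−180°, 180°]: 25.833°.
Δφ = 28.207 − -56.105 = 84.312°.
a = sin²(Δφ/2) + cos φ₁ · cos φ₂ · sin²(Δλ/2) = 0.475000.
c = 2·atan2(√a, √(1−a)) = 1.52078 rad → d = 6371·c ≈ 9688.86 km.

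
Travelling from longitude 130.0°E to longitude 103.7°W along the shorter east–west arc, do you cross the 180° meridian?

Yes

Naïve |-103.7 − 130.0| = 233.7° > 180°, so the shorter arc goes the other way round — across 180°.
Signed shortest Δλ = ((-103.7 − 130.0 + 180) mod 360) − 180 = 126.3°.
Going east by 126.3° from +130.0° passes through 180° before reaching -103.7°.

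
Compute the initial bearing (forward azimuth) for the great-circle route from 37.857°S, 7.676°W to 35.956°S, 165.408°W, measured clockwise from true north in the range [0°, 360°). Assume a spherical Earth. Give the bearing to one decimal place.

198.4°

Δλ = -165.408 − -7.676 = -157.732°.
θ = atan2( sin Δλ · cos φ₂ , cos φ₁ · sin φ₂ − sin φ₁ · cos φ₂ · cos Δλ )
  = atan2(-0.30674, -0.92331) = -161.623° → normalised to [0°, 360°): 198.377°.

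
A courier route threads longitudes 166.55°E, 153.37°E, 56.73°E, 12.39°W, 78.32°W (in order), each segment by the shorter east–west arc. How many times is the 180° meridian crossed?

Leg 1: +166.55° → +153.37°, shortest Δλ = -13.18° (west) — does not cross 180°.
Leg 2: +153.37° → +56.73°, shortest Δλ = -96.64° (west) — does not cross 180°.
Leg 3: +56.73° → -12.39°, shortest Δλ = -69.12° (west) — does not cross 180°.
Leg 4: -12.39° → -78.32°, shortest Δλ = -65.93° (west) — does not cross 180°.
Total crossings: 0.

0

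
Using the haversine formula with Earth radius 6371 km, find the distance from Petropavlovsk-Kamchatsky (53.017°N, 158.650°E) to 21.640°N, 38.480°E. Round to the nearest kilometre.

Δλ = 38.480 − 158.650 = -120.170°.
Δφ = 21.640 − 53.017 = -31.377°.
a = sin²(Δφ/2) + cos φ₁ · cos φ₂ · sin²(Δλ/2) = 0.493222.
c = 2·atan2(√a, √(1−a)) = 1.55724 rad → d = 6371·c ≈ 9921.17 km.

9921 km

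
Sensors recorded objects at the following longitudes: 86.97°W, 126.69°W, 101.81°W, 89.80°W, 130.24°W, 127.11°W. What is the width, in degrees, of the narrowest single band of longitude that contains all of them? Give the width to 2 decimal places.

Sort the longitudes: -130.24°, -127.11°, -126.69°, -101.81°, -89.80°, -86.97°.
Eastward gaps between consecutive values (wrapping around): 3.13°, 0.42°, 24.88°, 12.01°, 2.83°, 316.73°.
Largest gap = 316.73° ⇒ minimal covering band is its complement: 360° − 316.73° = 43.27°.
Band runs from -130.24° eastward to -86.97°.

43.27°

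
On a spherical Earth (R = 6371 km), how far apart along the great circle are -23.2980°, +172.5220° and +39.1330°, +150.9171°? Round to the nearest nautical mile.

Δλ = 150.9171 − 172.5220 = -21.6049°.
Δφ = 39.1330 − -23.2980 = 62.4310°.
a = sin²(Δφ/2) + cos φ₁ · cos φ₂ · sin²(Δλ/2) = 0.293618.
c = 2·atan2(√a, √(1−a)) = 1.14531 rad → d = 6371·c ≈ 7296.77 km ≈ 3939.94 nmi.

3940 nmi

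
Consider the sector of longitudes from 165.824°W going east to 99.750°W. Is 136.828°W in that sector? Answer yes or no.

Band width going east from -165.824° to -99.750°: ((-99.750 − -165.824) mod 360) = 66.074°.
Offset of -136.828° east of the west edge: ((-136.828 − -165.824) mod 360) = 28.996°.
28.996° ≤ 66.074° ⇒ inside.

Yes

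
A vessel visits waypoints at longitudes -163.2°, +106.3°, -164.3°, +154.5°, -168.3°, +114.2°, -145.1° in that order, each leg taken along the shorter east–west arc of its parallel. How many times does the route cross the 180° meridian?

Leg 1: -163.2° → +106.3°, shortest Δλ = -90.5° (west) — crosses 180°.
Leg 2: +106.3° → -164.3°, shortest Δλ = 89.4° (east) — crosses 180°.
Leg 3: -164.3° → +154.5°, shortest Δλ = -41.2° (west) — crosses 180°.
Leg 4: +154.5° → -168.3°, shortest Δλ = 37.2° (east) — crosses 180°.
Leg 5: -168.3° → +114.2°, shortest Δλ = -77.5° (west) — crosses 180°.
Leg 6: +114.2° → -145.1°, shortest Δλ = 100.7° (east) — crosses 180°.
Total crossings: 6.

6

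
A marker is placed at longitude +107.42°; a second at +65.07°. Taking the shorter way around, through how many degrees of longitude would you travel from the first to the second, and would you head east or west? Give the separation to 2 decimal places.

Raw difference: 65.07 − 107.42 = -42.35°.
Normalise into (−180°, 180°]: -42.35° stays -42.35°.
Negative ⇒ the second point lies to the west; separation 42.35°.

42.35° west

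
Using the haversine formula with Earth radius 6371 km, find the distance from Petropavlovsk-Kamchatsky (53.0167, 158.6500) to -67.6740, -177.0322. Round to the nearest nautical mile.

Δλ = -177.0322 − 158.6500 = -335.6822°; wrapped into (−180°, 180°]: 24.3178°.
Δφ = -67.6740 − 53.0167 = -120.6907°.
a = sin²(Δφ/2) + cos φ₁ · cos φ₂ · sin²(Δλ/2) = 0.765340.
c = 2·atan2(√a, √(1−a)) = 2.13020 rad → d = 6371·c ≈ 13571.49 km ≈ 7328.02 nmi.

7328 nmi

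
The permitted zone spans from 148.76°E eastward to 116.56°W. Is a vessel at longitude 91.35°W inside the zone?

No

Band width going east from +148.76° to -116.56°: ((-116.56 − 148.76) mod 360) = 94.68°.
Offset of -91.35° east of the west edge: ((-91.35 − 148.76) mod 360) = 119.89°.
119.89° > 94.68° ⇒ outside.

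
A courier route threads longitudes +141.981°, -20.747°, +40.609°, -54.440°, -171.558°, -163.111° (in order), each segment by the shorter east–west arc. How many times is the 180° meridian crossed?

Leg 1: +141.981° → -20.747°, shortest Δλ = -162.728° (west) — does not cross 180°.
Leg 2: -20.747° → +40.609°, shortest Δλ = 61.356° (east) — does not cross 180°.
Leg 3: +40.609° → -54.440°, shortest Δλ = -95.049° (west) — does not cross 180°.
Leg 4: -54.440° → -171.558°, shortest Δλ = -117.118° (west) — does not cross 180°.
Leg 5: -171.558° → -163.111°, shortest Δλ = 8.447° (east) — does not cross 180°.
Total crossings: 0.

0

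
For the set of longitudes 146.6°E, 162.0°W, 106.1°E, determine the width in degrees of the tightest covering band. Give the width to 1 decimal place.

91.9°

Sort the longitudes: -162.0°, +106.1°, +146.6°.
Eastward gaps between consecutive values (wrapping around): 268.1°, 40.5°, 51.4°.
Largest gap = 268.1° ⇒ minimal covering band is its complement: 360° − 268.1° = 91.9°.
Band runs from +106.1° eastward to -162.0°, crossing the antimeridian.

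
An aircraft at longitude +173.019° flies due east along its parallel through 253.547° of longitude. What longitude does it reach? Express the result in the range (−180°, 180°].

+66.566°

Start at +173.019°; shift +253.547° → +426.566°.
+426.566° lies outside (−180°, 180°]; subtract 360° → +66.566°.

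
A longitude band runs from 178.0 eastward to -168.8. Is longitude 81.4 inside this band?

No

Band width going east from +178.0° to -168.8°: ((-168.8 − 178.0) mod 360) = 13.2°.
Offset of +81.4° east of the west edge: ((81.4 − 178.0) mod 360) = 263.4°.
263.4° > 13.2° ⇒ outside.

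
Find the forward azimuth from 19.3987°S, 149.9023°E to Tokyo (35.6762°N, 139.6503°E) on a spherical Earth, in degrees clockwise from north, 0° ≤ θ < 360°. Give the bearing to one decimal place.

349.9°

Δλ = 139.6503 − 149.9023 = -10.2520°.
θ = atan2( sin Δλ · cos φ₂ , cos φ₁ · sin φ₂ − sin φ₁ · cos φ₂ · cos Δλ )
  = atan2(-0.14458, 0.81559) = -10.052° → normalised to [0°, 360°): 349.948°.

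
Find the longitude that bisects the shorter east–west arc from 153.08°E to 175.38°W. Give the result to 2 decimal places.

Signed shortest Δλ from +153.08° to -175.38° is +31.54°.
Midpoint longitude = +153.08° + (+31.54°)/2 = +153.08° + 15.77° = +168.85°.
(The naïve average (+153.08 + -175.38)/2 = -11.15° is on the wrong side of the globe.)

168.85°E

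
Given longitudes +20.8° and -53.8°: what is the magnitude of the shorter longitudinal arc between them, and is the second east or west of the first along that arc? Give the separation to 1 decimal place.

74.6° west

Raw difference: -53.8 − 20.8 = -74.6°.
Normalise into (−180°, 180°]: -74.6° stays -74.6°.
Negative ⇒ the second point lies to the west; separation 74.6°.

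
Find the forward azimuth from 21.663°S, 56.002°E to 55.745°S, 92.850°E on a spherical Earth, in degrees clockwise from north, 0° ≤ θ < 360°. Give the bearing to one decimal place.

Δλ = 92.850 − 56.002 = 36.848°.
θ = atan2( sin Δλ · cos φ₂ , cos φ₁ · sin φ₂ − sin φ₁ · cos φ₂ · cos Δλ )
  = atan2(0.33755, -0.60189) = 150.715° → normalised to [0°, 360°): 150.715°.

150.7°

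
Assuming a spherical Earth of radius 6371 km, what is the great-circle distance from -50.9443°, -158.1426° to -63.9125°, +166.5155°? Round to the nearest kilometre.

Δλ = 166.5155 − -158.1426 = 324.6581°; wrapped into (−180°, 180°]: -35.3419°.
Δφ = -63.9125 − -50.9443 = -12.9682°.
a = sin²(Δφ/2) + cos φ₁ · cos φ₂ · sin²(Δλ/2) = 0.038283.
c = 2·atan2(√a, √(1−a)) = 0.39386 rad → d = 6371·c ≈ 2509.28 km.

2509 km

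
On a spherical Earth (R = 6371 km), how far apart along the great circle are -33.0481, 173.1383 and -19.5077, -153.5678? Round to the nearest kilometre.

3624 km

Δλ = -153.5678 − 173.1383 = -326.7061°; wrapped into (−180°, 180°]: 33.2939°.
Δφ = -19.5077 − -33.0481 = 13.5404°.
a = sin²(Δφ/2) + cos φ₁ · cos φ₂ · sin²(Δλ/2) = 0.078738.
c = 2·atan2(√a, √(1−a)) = 0.56885 rad → d = 6371·c ≈ 3624.12 km.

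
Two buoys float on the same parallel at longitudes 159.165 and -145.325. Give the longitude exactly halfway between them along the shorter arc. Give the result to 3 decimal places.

Signed shortest Δλ from +159.165° to -145.325° is +55.510°.
Midpoint longitude = +159.165° + (+55.510°)/2 = +159.165° + 27.755° = +186.920°.
Normalise into (−180°, 180°]: -173.080°.
(The naïve average (+159.165 + -145.325)/2 = 6.92° is on the wrong side of the globe.)

-173.080°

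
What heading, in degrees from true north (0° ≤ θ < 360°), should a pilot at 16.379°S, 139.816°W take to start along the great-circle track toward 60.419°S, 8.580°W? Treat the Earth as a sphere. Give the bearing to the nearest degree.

158°

Δλ = -8.580 − -139.816 = 131.236°.
θ = atan2( sin Δλ · cos φ₂ , cos φ₁ · sin φ₂ − sin φ₁ · cos φ₂ · cos Δλ )
  = atan2(0.37123, -0.92612) = 158.157° → normalised to [0°, 360°): 158.157°.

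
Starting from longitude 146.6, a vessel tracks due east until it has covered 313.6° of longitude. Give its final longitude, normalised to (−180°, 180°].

+100.2°

Start at +146.6°; shift +313.6° → +460.2°.
+460.2° lies outside (−180°, 180°]; subtract 360° → +100.2°.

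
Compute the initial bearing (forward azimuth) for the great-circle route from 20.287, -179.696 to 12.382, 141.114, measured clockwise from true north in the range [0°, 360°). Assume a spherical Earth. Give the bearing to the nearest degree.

264°

Δλ = 141.114 − -179.696 = 320.810°; wrapped into (−180°, 180°]: -39.190°.
θ = atan2( sin Δλ · cos φ₂ , cos φ₁ · sin φ₂ − sin φ₁ · cos φ₂ · cos Δλ )
  = atan2(-0.61720, -0.06135) = -95.677° → normalised to [0°, 360°): 264.323°.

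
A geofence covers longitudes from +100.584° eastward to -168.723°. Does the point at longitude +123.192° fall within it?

Band width going east from +100.584° to -168.723°: ((-168.723 − 100.584) mod 360) = 90.693°.
Offset of +123.192° east of the west edge: ((123.192 − 100.584) mod 360) = 22.608°.
22.608° ≤ 90.693° ⇒ inside.

Yes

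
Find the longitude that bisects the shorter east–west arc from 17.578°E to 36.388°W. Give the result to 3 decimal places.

9.405°W

Signed shortest Δλ from +17.578° to -36.388° is -53.966°.
Midpoint longitude = +17.578° + (-53.966°)/2 = +17.578° − 26.983° = -9.405°.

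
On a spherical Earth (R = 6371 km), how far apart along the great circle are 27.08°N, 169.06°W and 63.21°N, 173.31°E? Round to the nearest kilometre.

Δλ = 173.31 − -169.06 = 342.37°; wrapped into (−180°, 180°]: -17.63°.
Δφ = 63.21 − 27.08 = 36.13°.
a = sin²(Δφ/2) + cos φ₁ · cos φ₂ · sin²(Δλ/2) = 0.105584.
c = 2·atan2(√a, √(1−a)) = 0.66189 rad → d = 6371·c ≈ 4216.89 km.

4217 km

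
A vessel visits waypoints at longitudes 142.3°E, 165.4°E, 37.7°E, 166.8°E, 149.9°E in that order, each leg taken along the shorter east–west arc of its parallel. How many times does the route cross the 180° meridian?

0

Leg 1: +142.3° → +165.4°, shortest Δλ = 23.1° (east) — does not cross 180°.
Leg 2: +165.4° → +37.7°, shortest Δλ = -127.7° (west) — does not cross 180°.
Leg 3: +37.7° → +166.8°, shortest Δλ = 129.1° (east) — does not cross 180°.
Leg 4: +166.8° → +149.9°, shortest Δλ = -16.9° (west) — does not cross 180°.
Total crossings: 0.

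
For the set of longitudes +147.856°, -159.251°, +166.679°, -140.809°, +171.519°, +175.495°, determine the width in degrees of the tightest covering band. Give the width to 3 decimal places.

71.335°

Sort the longitudes: -159.251°, -140.809°, +147.856°, +166.679°, +171.519°, +175.495°.
Eastward gaps between consecutive values (wrapping around): 18.442°, 288.665°, 18.823°, 4.840°, 3.976°, 25.254°.
Largest gap = 288.665° ⇒ minimal covering band is its complement: 360° − 288.665° = 71.335°.
Band runs from +147.856° eastward to -140.809°, crossing the antimeridian.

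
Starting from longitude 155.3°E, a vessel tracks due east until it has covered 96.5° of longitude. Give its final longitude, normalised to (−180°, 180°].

Start at +155.3°; shift +96.5° → +251.8°.
+251.8° lies outside (−180°, 180°]; subtract 360° → -108.2°.

108.2°W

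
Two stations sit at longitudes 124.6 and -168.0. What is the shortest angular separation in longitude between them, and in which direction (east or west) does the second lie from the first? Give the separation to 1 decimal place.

Raw difference: -168.0 − 124.6 = -292.6°.
Normalise into (−180°, 180°]: -292.6° + 360° = 67.4°.
Positive ⇒ the second point lies to the east; separation 67.4°.

67.4° east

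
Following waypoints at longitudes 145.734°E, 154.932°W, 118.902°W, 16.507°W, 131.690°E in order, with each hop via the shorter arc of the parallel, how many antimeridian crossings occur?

1

Leg 1: +145.734° → -154.932°, shortest Δλ = 59.334° (east) — crosses 180°.
Leg 2: -154.932° → -118.902°, shortest Δλ = 36.03° (east) — does not cross 180°.
Leg 3: -118.902° → -16.507°, shortest Δλ = 102.395° (east) — does not cross 180°.
Leg 4: -16.507° → +131.690°, shortest Δλ = 148.197° (east) — does not cross 180°.
Total crossings: 1.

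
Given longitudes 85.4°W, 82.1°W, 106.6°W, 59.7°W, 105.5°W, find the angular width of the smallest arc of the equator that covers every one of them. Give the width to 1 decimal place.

46.9°

Sort the longitudes: -106.6°, -105.5°, -85.4°, -82.1°, -59.7°.
Eastward gaps between consecutive values (wrapping around): 1.1°, 20.1°, 3.3°, 22.4°, 313.1°.
Largest gap = 313.1° ⇒ minimal covering band is its complement: 360° − 313.1° = 46.9°.
Band runs from -106.6° eastward to -59.7°.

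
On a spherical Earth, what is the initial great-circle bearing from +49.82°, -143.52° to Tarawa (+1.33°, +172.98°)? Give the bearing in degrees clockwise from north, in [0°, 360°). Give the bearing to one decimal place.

Δλ = 172.98 − -143.52 = 316.50°; wrapped into (−180°, 180°]: -43.50°.
θ = atan2( sin Δλ · cos φ₂ , cos φ₁ · sin φ₂ − sin φ₁ · cos φ₂ · cos Δλ )
  = atan2(-0.68817, -0.53908) = -128.073° → normalised to [0°, 360°): 231.927°.

231.9°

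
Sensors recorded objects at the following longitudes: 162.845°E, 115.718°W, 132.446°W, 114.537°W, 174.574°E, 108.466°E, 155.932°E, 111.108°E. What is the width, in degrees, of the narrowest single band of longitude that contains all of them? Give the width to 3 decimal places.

Sort the longitudes: -132.446°, -115.718°, -114.537°, +108.466°, +111.108°, +155.932°, +162.845°, +174.574°.
Eastward gaps between consecutive values (wrapping around): 16.728°, 1.181°, 223.003°, 2.642°, 44.824°, 6.913°, 11.729°, 52.980°.
Largest gap = 223.003° ⇒ minimal covering band is its complement: 360° − 223.003° = 136.997°.
Band runs from +108.466° eastward to -114.537°, crossing the antimeridian.

136.997°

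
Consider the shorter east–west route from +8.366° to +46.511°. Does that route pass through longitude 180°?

No

Signed shortest Δλ = ((46.511 − 8.366 + 180) mod 360) − 180 = 38.145°.
Going east by 38.145° from +8.366° reaches +46.511° without touching 180°.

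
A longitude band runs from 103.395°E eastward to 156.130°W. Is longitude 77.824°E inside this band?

Band width going east from +103.395° to -156.130°: ((-156.130 − 103.395) mod 360) = 100.475°.
Offset of +77.824° east of the west edge: ((77.824 − 103.395) mod 360) = 334.429°.
334.429° > 100.475° ⇒ outside.

No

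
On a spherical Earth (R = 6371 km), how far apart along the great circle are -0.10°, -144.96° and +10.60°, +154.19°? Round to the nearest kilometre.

Δλ = 154.19 − -144.96 = 299.15°; wrapped into (−180°, 180°]: -60.85°.
Δφ = 10.60 − -0.10 = 10.70°.
a = sin²(Δφ/2) + cos φ₁ · cos φ₂ · sin²(Δλ/2) = 0.260768.
c = 2·atan2(√a, √(1−a)) = 1.07189 rad → d = 6371·c ≈ 6829.02 km.

6829 km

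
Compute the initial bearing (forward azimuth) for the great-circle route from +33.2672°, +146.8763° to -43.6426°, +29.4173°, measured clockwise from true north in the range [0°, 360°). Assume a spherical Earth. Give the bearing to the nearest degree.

238°

Δλ = 29.4173 − 146.8763 = -117.4590°.
θ = atan2( sin Δλ · cos φ₂ , cos φ₁ · sin φ₂ − sin φ₁ · cos φ₂ · cos Δλ )
  = atan2(-0.64213, -0.39401) = -121.533° → normalised to [0°, 360°): 238.467°.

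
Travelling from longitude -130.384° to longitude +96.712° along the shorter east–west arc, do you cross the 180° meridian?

Naïve |96.712 − -130.384| = 227.096° > 180°, so the shorter arc goes the other way round — across 180°.
Signed shortest Δλ = ((96.712 − -130.384 + 180) mod 360) − 180 = -132.904°.
Going west by 132.904° from -130.384° passes through 180° before reaching +96.712°.

Yes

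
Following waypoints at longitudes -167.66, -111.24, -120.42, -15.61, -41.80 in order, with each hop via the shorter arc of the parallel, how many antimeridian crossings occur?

0

Leg 1: -167.66° → -111.24°, shortest Δλ = 56.42° (east) — does not cross 180°.
Leg 2: -111.24° → -120.42°, shortest Δλ = -9.18° (west) — does not cross 180°.
Leg 3: -120.42° → -15.61°, shortest Δλ = 104.81° (east) — does not cross 180°.
Leg 4: -15.61° → -41.80°, shortest Δλ = -26.19° (west) — does not cross 180°.
Total crossings: 0.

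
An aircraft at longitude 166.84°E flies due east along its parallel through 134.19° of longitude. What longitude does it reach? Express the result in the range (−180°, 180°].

58.97°W

Start at +166.84°; shift +134.19° → +301.03°.
+301.03° lies outside (−180°, 180°]; subtract 360° → -58.97°.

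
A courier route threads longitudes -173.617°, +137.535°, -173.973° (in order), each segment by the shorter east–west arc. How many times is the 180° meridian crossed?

Leg 1: -173.617° → +137.535°, shortest Δλ = -48.848° (west) — crosses 180°.
Leg 2: +137.535° → -173.973°, shortest Δλ = 48.492° (east) — crosses 180°.
Total crossings: 2.

2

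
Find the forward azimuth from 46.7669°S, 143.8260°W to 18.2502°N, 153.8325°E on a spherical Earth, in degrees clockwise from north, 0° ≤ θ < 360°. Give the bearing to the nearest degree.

Δλ = 153.8325 − -143.8260 = 297.6585°; wrapped into (−180°, 180°]: -62.3415°.
θ = atan2( sin Δλ · cos φ₂ , cos φ₁ · sin φ₂ − sin φ₁ · cos φ₂ · cos Δλ )
  = atan2(-0.84118, 0.53570) = -57.509° → normalised to [0°, 360°): 302.491°.

302°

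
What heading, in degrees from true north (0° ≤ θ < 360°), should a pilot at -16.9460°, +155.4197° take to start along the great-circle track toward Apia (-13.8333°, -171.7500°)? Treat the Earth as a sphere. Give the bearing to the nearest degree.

89°

Δλ = -171.7500 − 155.4197 = -327.1697°; wrapped into (−180°, 180°]: 32.8303°.
θ = atan2( sin Δλ · cos φ₂ , cos φ₁ · sin φ₂ − sin φ₁ · cos φ₂ · cos Δλ )
  = atan2(0.52643, 0.00910) = 89.010° → normalised to [0°, 360°): 89.010°.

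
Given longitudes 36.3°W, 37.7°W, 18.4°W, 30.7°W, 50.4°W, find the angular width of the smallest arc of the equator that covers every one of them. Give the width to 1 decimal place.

Sort the longitudes: -50.4°, -37.7°, -36.3°, -30.7°, -18.4°.
Eastward gaps between consecutive values (wrapping around): 12.7°, 1.4°, 5.6°, 12.3°, 328.0°.
Largest gap = 328.0° ⇒ minimal covering band is its complement: 360° − 328.0° = 32.0°.
Band runs from -50.4° eastward to -18.4°.

32.0°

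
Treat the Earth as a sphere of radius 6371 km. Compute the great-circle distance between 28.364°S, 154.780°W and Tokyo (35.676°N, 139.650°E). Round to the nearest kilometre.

Δλ = 139.650 − -154.780 = 294.430°; wrapped into (−180°, 180°]: -65.570°.
Δφ = 35.676 − -28.364 = 64.040°.
a = sin²(Δφ/2) + cos φ₁ · cos φ₂ · sin²(Δλ/2) = 0.490716.
c = 2·atan2(√a, √(1−a)) = 1.55223 rad → d = 6371·c ≈ 9889.24 km.

9889 km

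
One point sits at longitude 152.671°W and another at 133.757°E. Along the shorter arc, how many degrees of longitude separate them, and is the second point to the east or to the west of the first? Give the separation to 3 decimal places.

Raw difference: 133.757 − -152.671 = 286.428°.
Normalise into (−180°, 180°]: 286.428° − 360° = -73.572°.
Negative ⇒ the second point lies to the west; separation 73.572°.

73.572° west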